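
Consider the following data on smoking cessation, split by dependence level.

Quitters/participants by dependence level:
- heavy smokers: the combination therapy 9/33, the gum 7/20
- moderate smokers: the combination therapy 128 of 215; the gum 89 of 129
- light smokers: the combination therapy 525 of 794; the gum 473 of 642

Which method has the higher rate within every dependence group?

Heavy smokers: the combination therapy 9/33 = 27.3%, the gum 7/20 = 35.0% → the gum
Moderate smokers: the combination therapy 128/215 = 59.5%, the gum 89/129 = 69.0% → the gum
Light smokers: the combination therapy 525/794 = 66.1%, the gum 473/642 = 73.7% → the gum
The gum has the higher rate in all 3 groups.

the gum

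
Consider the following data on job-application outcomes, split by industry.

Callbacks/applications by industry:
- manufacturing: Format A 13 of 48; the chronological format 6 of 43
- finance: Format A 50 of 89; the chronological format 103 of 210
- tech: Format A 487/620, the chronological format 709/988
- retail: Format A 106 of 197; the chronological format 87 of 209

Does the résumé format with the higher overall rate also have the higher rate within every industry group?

Manufacturing: Format A 13/48 = 27.1%, the chronological format 6/43 = 14.0% → Format A
Finance: Format A 50/89 = 56.2%, the chronological format 103/210 = 49.0% → Format A
Tech: Format A 487/620 = 78.5%, the chronological format 709/988 = 71.8% → Format A
Retail: Format A 106/197 = 53.8%, the chronological format 87/209 = 41.6% → Format A
Overall: Format A 656/954 = 68.8%, the chronological format 905/1450 = 62.4% → Format A
Format A wins overall and in every industry group — no reversal.

Yes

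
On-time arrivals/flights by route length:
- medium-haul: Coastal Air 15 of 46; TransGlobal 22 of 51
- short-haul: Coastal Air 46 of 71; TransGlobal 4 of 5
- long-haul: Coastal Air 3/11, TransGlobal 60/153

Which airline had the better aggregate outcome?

Coastal Air

Medium-haul: Coastal Air 15/46 = 32.6%, TransGlobal 22/51 = 43.1% → TransGlobal
Short-haul: Coastal Air 46/71 = 64.8%, TransGlobal 4/5 = 80.0% → TransGlobal
Long-haul: Coastal Air 3/11 = 27.3%, TransGlobal 60/153 = 39.2% → TransGlobal
Overall: Coastal Air 64/128 = 50.0%, TransGlobal 86/209 = 41.1% → Coastal Air
(TransGlobal wins every route group but Coastal Air wins overall — TransGlobal's flights skew toward the low-rate long-haul group.)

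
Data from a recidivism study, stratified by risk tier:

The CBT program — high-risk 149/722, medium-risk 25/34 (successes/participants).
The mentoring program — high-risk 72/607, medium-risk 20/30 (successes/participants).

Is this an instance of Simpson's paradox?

High-risk: the CBT program 149/722 = 20.6%, the mentoring program 72/607 = 11.9% → the CBT program
Medium-risk: the CBT program 25/34 = 73.5%, the mentoring program 20/30 = 66.7% → the CBT program
Overall: the CBT program 174/756 = 23.0%, the mentoring program 92/637 = 14.4% → the CBT program
The CBT program wins overall and in every risk group — no reversal.

No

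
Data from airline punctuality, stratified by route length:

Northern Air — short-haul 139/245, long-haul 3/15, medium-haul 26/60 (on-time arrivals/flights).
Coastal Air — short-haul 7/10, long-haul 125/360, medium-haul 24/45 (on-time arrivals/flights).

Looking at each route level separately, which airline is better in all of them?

Coastal Air

Short-haul: Northern Air 139/245 = 56.7%, Coastal Air 7/10 = 70.0% → Coastal Air
Long-haul: Northern Air 3/15 = 20.0%, Coastal Air 125/360 = 34.7% → Coastal Air
Medium-haul: Northern Air 26/60 = 43.3%, Coastal Air 24/45 = 53.3% → Coastal Air
Coastal Air has the higher rate in all 3 groups.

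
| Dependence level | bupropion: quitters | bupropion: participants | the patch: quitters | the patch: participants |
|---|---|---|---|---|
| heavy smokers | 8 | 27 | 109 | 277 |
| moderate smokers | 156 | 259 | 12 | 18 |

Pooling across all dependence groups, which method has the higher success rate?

Heavy smokers: bupropion 8/27 = 29.6%, the patch 109/277 = 39.4% → the patch
Moderate smokers: bupropion 156/259 = 60.2%, the patch 12/18 = 66.7% → the patch
Overall: bupropion 164/286 = 57.3%, the patch 121/295 = 41.0% → bupropion
(The patch wins every dependence group but bupropion wins overall — the patch's participants skew toward the low-rate heavy smokers group.)

bupropion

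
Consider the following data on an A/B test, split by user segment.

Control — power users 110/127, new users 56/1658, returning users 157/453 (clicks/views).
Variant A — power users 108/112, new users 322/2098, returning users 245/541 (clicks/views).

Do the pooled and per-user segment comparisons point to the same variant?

Power users: Control 110/127 = 86.6%, Variant A 108/112 = 96.4% → Variant A
New users: Control 56/1658 = 3.4%, Variant A 322/2098 = 15.3% → Variant A
Returning users: Control 157/453 = 34.7%, Variant A 245/541 = 45.3% → Variant A
Overall: Control 323/2238 = 14.4%, Variant A 675/2751 = 24.5% → Variant A
Variant A wins overall and in every user group — no reversal.

Yes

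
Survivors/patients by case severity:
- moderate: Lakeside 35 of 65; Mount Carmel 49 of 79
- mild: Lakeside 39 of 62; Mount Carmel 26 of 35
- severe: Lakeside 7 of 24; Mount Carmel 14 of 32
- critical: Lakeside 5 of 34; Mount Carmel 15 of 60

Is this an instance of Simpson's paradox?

Moderate: Lakeside 35/65 = 53.8%, Mount Carmel 49/79 = 62.0% → Mount Carmel
Mild: Lakeside 39/62 = 62.9%, Mount Carmel 26/35 = 74.3% → Mount Carmel
Severe: Lakeside 7/24 = 29.2%, Mount Carmel 14/32 = 43.8% → Mount Carmel
Critical: Lakeside 5/34 = 14.7%, Mount Carmel 15/60 = 25.0% → Mount Carmel
Overall: Lakeside 86/185 = 46.5%, Mount Carmel 104/206 = 50.5% → Mount Carmel
Mount Carmel wins overall and in every case group — no reversal.

No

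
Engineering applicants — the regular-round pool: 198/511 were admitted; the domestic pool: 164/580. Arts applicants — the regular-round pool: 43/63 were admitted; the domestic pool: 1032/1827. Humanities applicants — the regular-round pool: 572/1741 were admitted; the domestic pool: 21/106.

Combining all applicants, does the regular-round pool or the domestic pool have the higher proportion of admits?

Engineering: the regular-round pool 198/511 = 38.7%, the domestic pool 164/580 = 28.3% → the regular-round pool
Arts: the regular-round pool 43/63 = 68.3%, the domestic pool 1032/1827 = 56.5% → the regular-round pool
Humanities: the regular-round pool 572/1741 = 32.9%, the domestic pool 21/106 = 19.8% → the regular-round pool
Overall: the regular-round pool 813/2315 = 35.1%, the domestic pool 1217/2513 = 48.4% → the domestic pool
(The regular-round pool wins every department group but the domestic pool wins overall — the regular-round pool's applicants skew toward the low-rate Humanities group.)

the domestic pool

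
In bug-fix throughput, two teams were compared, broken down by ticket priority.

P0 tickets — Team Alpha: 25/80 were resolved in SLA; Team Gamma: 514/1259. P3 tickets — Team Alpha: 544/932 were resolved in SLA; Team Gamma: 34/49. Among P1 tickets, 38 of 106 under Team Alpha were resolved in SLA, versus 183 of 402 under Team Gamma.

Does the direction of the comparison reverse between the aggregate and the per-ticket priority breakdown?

P0: Team Alpha 25/80 = 31.2%, Team Gamma 514/1259 = 40.8% → Team Gamma
P3: Team Alpha 544/932 = 58.4%, Team Gamma 34/49 = 69.4% → Team Gamma
P1: Team Alpha 38/106 = 35.8%, Team Gamma 183/402 = 45.5% → Team Gamma
Overall: Team Alpha 607/1118 = 54.3%, Team Gamma 731/1710 = 42.7% → Team Alpha
Team Gamma wins each ticket group but Team Alpha wins overall — the comparison reverses. Team Gamma's tickets skew toward P0, which has a lower base rate.

Yes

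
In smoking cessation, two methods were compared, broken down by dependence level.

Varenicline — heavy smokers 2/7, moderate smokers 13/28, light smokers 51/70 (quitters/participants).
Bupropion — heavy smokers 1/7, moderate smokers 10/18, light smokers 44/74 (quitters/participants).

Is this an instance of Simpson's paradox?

No

Heavy smokers: varenicline 2/7 = 28.6%, bupropion 1/7 = 14.3% → varenicline
Moderate smokers: varenicline 13/28 = 46.4%, bupropion 10/18 = 55.6% → bupropion
Light smokers: varenicline 51/70 = 72.9%, bupropion 44/74 = 59.5% → varenicline
Overall: varenicline 66/105 = 62.9%, bupropion 55/99 = 55.6% → varenicline
Neither sweeps: varenicline wins 2 of 3 groups, bupropion wins 1. Varenicline wins overall but not every group — no Simpson reversal.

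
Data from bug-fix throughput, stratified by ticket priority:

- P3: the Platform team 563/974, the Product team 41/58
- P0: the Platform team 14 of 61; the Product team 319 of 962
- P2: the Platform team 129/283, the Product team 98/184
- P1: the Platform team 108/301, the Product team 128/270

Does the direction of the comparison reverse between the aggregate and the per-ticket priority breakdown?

P3: the Platform team 563/974 = 57.8%, the Product team 41/58 = 70.7% → the Product team
P0: the Platform team 14/61 = 23.0%, the Product team 319/962 = 33.2% → the Product team
P2: the Platform team 129/283 = 45.6%, the Product team 98/184 = 53.3% → the Product team
P1: the Platform team 108/301 = 35.9%, the Product team 128/270 = 47.4% → the Product team
Overall: the Platform team 814/1619 = 50.3%, the Product team 586/1474 = 39.8% → the Platform team
The Product team wins each ticket group but the Platform team wins overall — the comparison reverses. The Product team's tickets skew toward P0, which has a lower base rate.

Yes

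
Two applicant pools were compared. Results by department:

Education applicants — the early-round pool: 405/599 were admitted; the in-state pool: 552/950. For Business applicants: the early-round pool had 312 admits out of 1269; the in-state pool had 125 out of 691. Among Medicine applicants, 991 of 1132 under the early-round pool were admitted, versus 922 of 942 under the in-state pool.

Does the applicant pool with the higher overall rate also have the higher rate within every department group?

Education: the early-round pool 405/599 = 67.6%, the in-state pool 552/950 = 58.1% → the early-round pool
Business: the early-round pool 312/1269 = 24.6%, the in-state pool 125/691 = 18.1% → the early-round pool
Medicine: the early-round pool 991/1132 = 87.5%, the in-state pool 922/942 = 97.9% → the in-state pool
Overall: the early-round pool 1708/3000 = 56.9%, the in-state pool 1599/2583 = 61.9% → the in-state pool
Neither sweeps: the early-round pool wins 2 of 3 groups, the in-state pool wins 1. The in-state pool wins overall but not every group — no Simpson reversal.

No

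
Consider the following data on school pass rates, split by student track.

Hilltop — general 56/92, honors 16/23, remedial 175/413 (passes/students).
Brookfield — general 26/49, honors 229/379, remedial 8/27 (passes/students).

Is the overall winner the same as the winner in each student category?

General: Hilltop 56/92 = 60.9%, Brookfield 26/49 = 53.1% → Hilltop
Honors: Hilltop 16/23 = 69.6%, Brookfield 229/379 = 60.4% → Hilltop
Remedial: Hilltop 175/413 = 42.4%, Brookfield 8/27 = 29.6% → Hilltop
Overall: Hilltop 247/528 = 46.8%, Brookfield 263/455 = 57.8% → Brookfield
Hilltop wins each student group but Brookfield wins overall — the comparison reverses. Hilltop's students skew toward remedial, which has a lower base rate.

No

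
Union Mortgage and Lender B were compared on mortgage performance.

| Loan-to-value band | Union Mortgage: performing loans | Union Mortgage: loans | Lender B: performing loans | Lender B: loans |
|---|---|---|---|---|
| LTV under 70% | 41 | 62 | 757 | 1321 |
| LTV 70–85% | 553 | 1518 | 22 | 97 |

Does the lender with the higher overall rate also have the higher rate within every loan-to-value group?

No

LTV under 70%: Union Mortgage 41/62 = 66.1%, Lender B 757/1321 = 57.3% → Union Mortgage
LTV 70–85%: Union Mortgage 553/1518 = 36.4%, Lender B 22/97 = 22.7% → Union Mortgage
Overall: Union Mortgage 594/1580 = 37.6%, Lender B 779/1418 = 54.9% → Lender B
Union Mortgage wins each loan-to-value group but Lender B wins overall — the comparison reverses. Union Mortgage's loans skew toward LTV 70–85%, which has a lower base rate.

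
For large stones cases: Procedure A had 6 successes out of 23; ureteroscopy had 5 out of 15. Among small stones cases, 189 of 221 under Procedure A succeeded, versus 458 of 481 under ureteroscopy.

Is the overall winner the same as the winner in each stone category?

Yes

Large stones: Procedure A 6/23 = 26.1%, ureteroscopy 5/15 = 33.3% → ureteroscopy
Small stones: Procedure A 189/221 = 85.5%, ureteroscopy 458/481 = 95.2% → ureteroscopy
Overall: Procedure A 195/244 = 79.9%, ureteroscopy 463/496 = 93.3% → ureteroscopy
Ureteroscopy wins overall and in every stone group — no reversal.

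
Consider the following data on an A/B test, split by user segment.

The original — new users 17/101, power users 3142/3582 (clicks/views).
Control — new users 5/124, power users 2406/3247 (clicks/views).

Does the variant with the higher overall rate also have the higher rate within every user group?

New users: the original 17/101 = 16.8%, Control 5/124 = 4.0% → the original
Power users: the original 3142/3582 = 87.7%, Control 2406/3247 = 74.1% → the original
Overall: the original 3159/3683 = 85.8%, Control 2411/3371 = 71.5% → the original
The original wins overall and in every user group — no reversal.

Yes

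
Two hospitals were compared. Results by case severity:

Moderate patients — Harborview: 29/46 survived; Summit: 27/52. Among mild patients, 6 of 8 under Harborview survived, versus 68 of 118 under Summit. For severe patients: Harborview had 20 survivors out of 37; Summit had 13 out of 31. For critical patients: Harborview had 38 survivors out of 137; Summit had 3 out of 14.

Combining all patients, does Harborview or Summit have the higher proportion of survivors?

Summit

Moderate: Harborview 29/46 = 63.0%, Summit 27/52 = 51.9% → Harborview
Mild: Harborview 6/8 = 75.0%, Summit 68/118 = 57.6% → Harborview
Severe: Harborview 20/37 = 54.1%, Summit 13/31 = 41.9% → Harborview
Critical: Harborview 38/137 = 27.7%, Summit 3/14 = 21.4% → Harborview
Overall: Harborview 93/228 = 40.8%, Summit 111/215 = 51.6% → Summit
(Harborview wins every case group but Summit wins overall — Harborview's patients skew toward the low-rate critical group.)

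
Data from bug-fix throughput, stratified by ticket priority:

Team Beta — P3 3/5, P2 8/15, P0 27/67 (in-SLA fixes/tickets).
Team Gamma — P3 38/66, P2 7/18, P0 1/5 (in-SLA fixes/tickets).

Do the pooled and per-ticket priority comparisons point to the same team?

P3: Team Beta 3/5 = 60.0%, Team Gamma 38/66 = 57.6% → Team Beta
P2: Team Beta 8/15 = 53.3%, Team Gamma 7/18 = 38.9% → Team Beta
P0: Team Beta 27/67 = 40.3%, Team Gamma 1/5 = 20.0% → Team Beta
Overall: Team Beta 38/87 = 43.7%, Team Gamma 46/89 = 51.7% → Team Gamma
Team Beta wins each ticket group but Team Gamma wins overall — the comparison reverses. Team Beta's tickets skew toward P0, which has a lower base rate.

No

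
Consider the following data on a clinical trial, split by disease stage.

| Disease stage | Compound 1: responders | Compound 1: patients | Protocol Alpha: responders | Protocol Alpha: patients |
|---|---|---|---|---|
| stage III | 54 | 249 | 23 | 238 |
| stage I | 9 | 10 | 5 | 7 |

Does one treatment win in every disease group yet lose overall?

Stage III: Compound 1 54/249 = 21.7%, Protocol Alpha 23/238 = 9.7% → Compound 1
Stage I: Compound 1 9/10 = 90.0%, Protocol Alpha 5/7 = 71.4% → Compound 1
Overall: Compound 1 63/259 = 24.3%, Protocol Alpha 28/245 = 11.4% → Compound 1
Compound 1 wins overall and in every disease group — no reversal.

No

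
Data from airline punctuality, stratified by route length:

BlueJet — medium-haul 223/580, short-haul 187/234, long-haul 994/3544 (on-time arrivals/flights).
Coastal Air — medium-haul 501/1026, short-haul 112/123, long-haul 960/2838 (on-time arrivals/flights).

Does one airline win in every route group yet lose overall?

Medium-haul: BlueJet 223/580 = 38.4%, Coastal Air 501/1026 = 48.8% → Coastal Air
Short-haul: BlueJet 187/234 = 79.9%, Coastal Air 112/123 = 91.1% → Coastal Air
Long-haul: BlueJet 994/3544 = 28.0%, Coastal Air 960/2838 = 33.8% → Coastal Air
Overall: BlueJet 1404/4358 = 32.2%, Coastal Air 1573/3987 = 39.5% → Coastal Air
Coastal Air wins overall and in every route group — no reversal.

No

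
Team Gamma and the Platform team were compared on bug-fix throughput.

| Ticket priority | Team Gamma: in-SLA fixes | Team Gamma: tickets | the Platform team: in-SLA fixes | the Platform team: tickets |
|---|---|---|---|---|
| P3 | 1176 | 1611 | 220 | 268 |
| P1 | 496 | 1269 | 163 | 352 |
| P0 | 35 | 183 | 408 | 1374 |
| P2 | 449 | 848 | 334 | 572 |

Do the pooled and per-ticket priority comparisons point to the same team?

No

P3: Team Gamma 1176/1611 = 73.0%, the Platform team 220/268 = 82.1% → the Platform team
P1: Team Gamma 496/1269 = 39.1%, the Platform team 163/352 = 46.3% → the Platform team
P0: Team Gamma 35/183 = 19.1%, the Platform team 408/1374 = 29.7% → the Platform team
P2: Team Gamma 449/848 = 52.9%, the Platform team 334/572 = 58.4% → the Platform team
Overall: Team Gamma 2156/3911 = 55.1%, the Platform team 1125/2566 = 43.8% → Team Gamma
The Platform team wins each ticket group but Team Gamma wins overall — the comparison reverses. The Platform team's tickets skew toward P0, which has a lower base rate.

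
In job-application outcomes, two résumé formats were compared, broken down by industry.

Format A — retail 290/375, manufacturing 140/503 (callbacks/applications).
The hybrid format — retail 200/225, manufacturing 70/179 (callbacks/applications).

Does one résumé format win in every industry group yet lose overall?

Retail: Format A 290/375 = 77.3%, the hybrid format 200/225 = 88.9% → the hybrid format
Manufacturing: Format A 140/503 = 27.8%, the hybrid format 70/179 = 39.1% → the hybrid format
Overall: Format A 430/878 = 49.0%, the hybrid format 270/404 = 66.8% → the hybrid format
The hybrid format wins overall and in every industry group — no reversal.

No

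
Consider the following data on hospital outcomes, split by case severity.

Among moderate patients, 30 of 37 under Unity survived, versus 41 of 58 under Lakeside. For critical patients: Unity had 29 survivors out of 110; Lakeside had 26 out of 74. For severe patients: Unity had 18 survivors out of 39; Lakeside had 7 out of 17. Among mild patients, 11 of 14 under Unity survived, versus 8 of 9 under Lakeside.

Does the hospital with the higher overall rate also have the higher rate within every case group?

No

Moderate: Unity 30/37 = 81.1%, Lakeside 41/58 = 70.7% → Unity
Critical: Unity 29/110 = 26.4%, Lakeside 26/74 = 35.1% → Lakeside
Severe: Unity 18/39 = 46.2%, Lakeside 7/17 = 41.2% → Unity
Mild: Unity 11/14 = 78.6%, Lakeside 8/9 = 88.9% → Lakeside
Overall: Unity 88/200 = 44.0%, Lakeside 82/158 = 51.9% → Lakeside
Neither sweeps: Unity wins 2 of 4 groups, Lakeside wins 2. Lakeside wins overall but not every group — no Simpson reversal.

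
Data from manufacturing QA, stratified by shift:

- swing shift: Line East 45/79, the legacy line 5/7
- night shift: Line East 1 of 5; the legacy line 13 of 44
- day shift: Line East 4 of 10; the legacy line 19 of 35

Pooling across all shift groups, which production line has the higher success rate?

Swing shift: Line East 45/79 = 57.0%, the legacy line 5/7 = 71.4% → the legacy line
Night shift: Line East 1/5 = 20.0%, the legacy line 13/44 = 29.5% → the legacy line
Day shift: Line East 4/10 = 40.0%, the legacy line 19/35 = 54.3% → the legacy line
Overall: Line East 50/94 = 53.2%, the legacy line 37/86 = 43.0% → Line East
(The legacy line wins every shift group but Line East wins overall — the legacy line's units skew toward the low-rate night shift group.)

Line East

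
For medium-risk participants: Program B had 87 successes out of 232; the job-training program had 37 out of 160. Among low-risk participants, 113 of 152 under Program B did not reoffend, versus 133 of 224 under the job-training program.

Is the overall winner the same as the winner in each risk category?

Medium-risk: Program B 87/232 = 37.5%, the job-training program 37/160 = 23.1% → Program B
Low-risk: Program B 113/152 = 74.3%, the job-training program 133/224 = 59.4% → Program B
Overall: Program B 200/384 = 52.1%, the job-training program 170/384 = 44.3% → Program B
Program B wins overall and in every risk group — no reversal.

Yes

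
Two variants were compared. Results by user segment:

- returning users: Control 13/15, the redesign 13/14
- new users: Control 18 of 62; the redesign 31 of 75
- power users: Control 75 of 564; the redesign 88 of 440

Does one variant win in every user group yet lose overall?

Returning users: Control 13/15 = 86.7%, the redesign 13/14 = 92.9% → the redesign
New users: Control 18/62 = 29.0%, the redesign 31/75 = 41.3% → the redesign
Power users: Control 75/564 = 13.3%, the redesign 88/440 = 20.0% → the redesign
Overall: Control 106/641 = 16.5%, the redesign 132/529 = 25.0% → the redesign
The redesign wins overall and in every user group — no reversal.

No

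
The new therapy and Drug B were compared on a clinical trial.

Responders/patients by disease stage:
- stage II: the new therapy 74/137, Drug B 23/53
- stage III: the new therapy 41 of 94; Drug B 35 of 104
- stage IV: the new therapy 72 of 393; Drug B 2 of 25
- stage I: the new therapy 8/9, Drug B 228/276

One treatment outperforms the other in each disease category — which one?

the new therapy

Stage II: the new therapy 74/137 = 54.0%, Drug B 23/53 = 43.4% → the new therapy
Stage III: the new therapy 41/94 = 43.6%, Drug B 35/104 = 33.7% → the new therapy
Stage IV: the new therapy 72/393 = 18.3%, Drug B 2/25 = 8.0% → the new therapy
Stage I: the new therapy 8/9 = 88.9%, Drug B 228/276 = 82.6% → the new therapy
The new therapy has the higher rate in all 4 groups.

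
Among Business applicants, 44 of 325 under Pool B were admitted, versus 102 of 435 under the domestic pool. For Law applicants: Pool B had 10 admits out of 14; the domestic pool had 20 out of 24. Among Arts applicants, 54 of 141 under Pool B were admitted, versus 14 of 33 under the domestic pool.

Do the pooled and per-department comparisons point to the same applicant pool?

Business: Pool B 44/325 = 13.5%, the domestic pool 102/435 = 23.4% → the domestic pool
Law: Pool B 10/14 = 71.4%, the domestic pool 20/24 = 83.3% → the domestic pool
Arts: Pool B 54/141 = 38.3%, the domestic pool 14/33 = 42.4% → the domestic pool
Overall: Pool B 108/480 = 22.5%, the domestic pool 136/492 = 27.6% → the domestic pool
The domestic pool wins overall and in every department group — no reversal.

Yes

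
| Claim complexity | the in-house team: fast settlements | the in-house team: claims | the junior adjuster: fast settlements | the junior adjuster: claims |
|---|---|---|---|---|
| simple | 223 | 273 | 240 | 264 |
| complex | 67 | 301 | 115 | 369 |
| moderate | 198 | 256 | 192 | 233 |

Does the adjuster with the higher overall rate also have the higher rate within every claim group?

Simple: the in-house team 223/273 = 81.7%, the junior adjuster 240/264 = 90.9% → the junior adjuster
Complex: the in-house team 67/301 = 22.3%, the junior adjuster 115/369 = 31.2% → the junior adjuster
Moderate: the in-house team 198/256 = 77.3%, the junior adjuster 192/233 = 82.4% → the junior adjuster
Overall: the in-house team 488/830 = 58.8%, the junior adjuster 547/866 = 63.2% → the junior adjuster
The junior adjuster wins overall and in every claim group — no reversal.

Yes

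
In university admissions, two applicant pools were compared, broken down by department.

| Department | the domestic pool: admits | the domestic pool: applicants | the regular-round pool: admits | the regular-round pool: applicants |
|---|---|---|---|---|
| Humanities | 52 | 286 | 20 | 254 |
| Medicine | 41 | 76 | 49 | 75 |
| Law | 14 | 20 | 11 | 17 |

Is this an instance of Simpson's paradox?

No

Humanities: the domestic pool 52/286 = 18.2%, the regular-round pool 20/254 = 7.9% → the domestic pool
Medicine: the domestic pool 41/76 = 53.9%, the regular-round pool 49/75 = 65.3% → the regular-round pool
Law: the domestic pool 14/20 = 70.0%, the regular-round pool 11/17 = 64.7% → the domestic pool
Overall: the domestic pool 107/382 = 28.0%, the regular-round pool 80/346 = 23.1% → the domestic pool
Neither sweeps: the domestic pool wins 2 of 3 groups, the regular-round pool wins 1. The domestic pool wins overall but not every group — no Simpson reversal.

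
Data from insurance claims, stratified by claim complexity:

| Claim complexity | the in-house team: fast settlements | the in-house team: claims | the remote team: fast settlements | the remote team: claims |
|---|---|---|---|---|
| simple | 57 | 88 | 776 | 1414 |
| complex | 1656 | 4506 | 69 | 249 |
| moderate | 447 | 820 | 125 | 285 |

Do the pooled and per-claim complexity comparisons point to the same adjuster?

No

Simple: the in-house team 57/88 = 64.8%, the remote team 776/1414 = 54.9% → the in-house team
Complex: the in-house team 1656/4506 = 36.8%, the remote team 69/249 = 27.7% → the in-house team
Moderate: the in-house team 447/820 = 54.5%, the remote team 125/285 = 43.9% → the in-house team
Overall: the in-house team 2160/5414 = 39.9%, the remote team 970/1948 = 49.8% → the remote team
The in-house team wins each claim group but the remote team wins overall — the comparison reverses. The in-house team's claims skew toward complex, which has a lower base rate.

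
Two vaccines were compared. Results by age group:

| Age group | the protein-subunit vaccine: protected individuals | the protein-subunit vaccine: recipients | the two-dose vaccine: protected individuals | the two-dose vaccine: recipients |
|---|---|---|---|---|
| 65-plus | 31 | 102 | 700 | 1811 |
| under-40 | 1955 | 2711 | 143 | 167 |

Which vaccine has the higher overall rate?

the protein-subunit vaccine

65-plus: the protein-subunit vaccine 31/102 = 30.4%, the two-dose vaccine 700/1811 = 38.7% → the two-dose vaccine
Under-40: the protein-subunit vaccine 1955/2711 = 72.1%, the two-dose vaccine 143/167 = 85.6% → the two-dose vaccine
Overall: the protein-subunit vaccine 1986/2813 = 70.6%, the two-dose vaccine 843/1978 = 42.6% → the protein-subunit vaccine
(The two-dose vaccine wins every age group but the protein-subunit vaccine wins overall — the two-dose vaccine's recipients skew toward the low-rate 65-plus group.)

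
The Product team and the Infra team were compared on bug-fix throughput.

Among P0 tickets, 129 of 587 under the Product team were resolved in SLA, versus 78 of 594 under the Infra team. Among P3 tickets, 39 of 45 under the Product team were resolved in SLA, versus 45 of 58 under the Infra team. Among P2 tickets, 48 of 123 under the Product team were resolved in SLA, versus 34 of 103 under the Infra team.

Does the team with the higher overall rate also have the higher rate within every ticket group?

Yes

P0: the Product team 129/587 = 22.0%, the Infra team 78/594 = 13.1% → the Product team
P3: the Product team 39/45 = 86.7%, the Infra team 45/58 = 77.6% → the Product team
P2: the Product team 48/123 = 39.0%, the Infra team 34/103 = 33.0% → the Product team
Overall: the Product team 216/755 = 28.6%, the Infra team 157/755 = 20.8% → the Product team
The Product team wins overall and in every ticket group — no reversal.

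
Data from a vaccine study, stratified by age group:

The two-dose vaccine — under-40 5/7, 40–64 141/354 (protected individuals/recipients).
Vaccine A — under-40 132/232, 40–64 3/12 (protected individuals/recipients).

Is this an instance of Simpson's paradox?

Yes

Under-40: the two-dose vaccine 5/7 = 71.4%, Vaccine A 132/232 = 56.9% → the two-dose vaccine
40–64: the two-dose vaccine 141/354 = 39.8%, Vaccine A 3/12 = 25.0% → the two-dose vaccine
Overall: the two-dose vaccine 146/361 = 40.4%, Vaccine A 135/244 = 55.3% → Vaccine A
The two-dose vaccine wins each age group but Vaccine A wins overall — the comparison reverses. The two-dose vaccine's recipients skew toward 40–64, which has a lower base rate.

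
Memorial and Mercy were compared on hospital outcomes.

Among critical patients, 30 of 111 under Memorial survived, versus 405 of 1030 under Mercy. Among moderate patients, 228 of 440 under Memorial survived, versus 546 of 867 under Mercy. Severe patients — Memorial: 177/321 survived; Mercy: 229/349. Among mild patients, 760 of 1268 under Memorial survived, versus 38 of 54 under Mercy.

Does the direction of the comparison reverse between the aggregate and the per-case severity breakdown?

Critical: Memorial 30/111 = 27.0%, Mercy 405/1030 = 39.3% → Mercy
Moderate: Memorial 228/440 = 51.8%, Mercy 546/867 = 63.0% → Mercy
Severe: Memorial 177/321 = 55.1%, Mercy 229/349 = 65.6% → Mercy
Mild: Memorial 760/1268 = 59.9%, Mercy 38/54 = 70.4% → Mercy
Overall: Memorial 1195/2140 = 55.8%, Mercy 1218/2300 = 53.0% → Memorial
Mercy wins each case group but Memorial wins overall — the comparison reverses. Mercy's patients skew toward critical, which has a lower base rate.

Yes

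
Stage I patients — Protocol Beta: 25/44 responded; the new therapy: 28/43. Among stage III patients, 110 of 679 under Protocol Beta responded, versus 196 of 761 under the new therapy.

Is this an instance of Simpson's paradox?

Stage I: Protocol Beta 25/44 = 56.8%, the new therapy 28/43 = 65.1% → the new therapy
Stage III: Protocol Beta 110/679 = 16.2%, the new therapy 196/761 = 25.8% → the new therapy
Overall: Protocol Beta 135/723 = 18.7%, the new therapy 224/804 = 27.9% → the new therapy
The new therapy wins overall and in every disease group — no reversal.

No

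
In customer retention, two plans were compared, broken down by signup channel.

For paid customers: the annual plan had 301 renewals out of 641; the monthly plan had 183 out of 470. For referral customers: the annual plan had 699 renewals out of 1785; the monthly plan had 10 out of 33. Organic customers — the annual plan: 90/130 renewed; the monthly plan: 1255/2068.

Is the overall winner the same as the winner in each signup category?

No

Paid: the annual plan 301/641 = 47.0%, the monthly plan 183/470 = 38.9% → the annual plan
Referral: the annual plan 699/1785 = 39.2%, the monthly plan 10/33 = 30.3% → the annual plan
Organic: the annual plan 90/130 = 69.2%, the monthly plan 1255/2068 = 60.7% → the annual plan
Overall: the annual plan 1090/2556 = 42.6%, the monthly plan 1448/2571 = 56.3% → the monthly plan
The annual plan wins each signup group but the monthly plan wins overall — the comparison reverses. The annual plan's customers skew toward referral, which has a lower base rate.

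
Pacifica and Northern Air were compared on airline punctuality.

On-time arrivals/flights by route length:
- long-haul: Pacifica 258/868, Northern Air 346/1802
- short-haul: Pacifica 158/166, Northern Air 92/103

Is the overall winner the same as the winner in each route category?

Long-haul: Pacifica 258/868 = 29.7%, Northern Air 346/1802 = 19.2% → Pacifica
Short-haul: Pacifica 158/166 = 95.2%, Northern Air 92/103 = 89.3% → Pacifica
Overall: Pacifica 416/1034 = 40.2%, Northern Air 438/1905 = 23.0% → Pacifica
Pacifica wins overall and in every route group — no reversal.

Yes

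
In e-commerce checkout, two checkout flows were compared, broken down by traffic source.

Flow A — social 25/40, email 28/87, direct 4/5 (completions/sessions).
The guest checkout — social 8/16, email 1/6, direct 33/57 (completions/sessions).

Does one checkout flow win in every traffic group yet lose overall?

Social: Flow A 25/40 = 62.5%, the guest checkout 8/16 = 50.0% → Flow A
Email: Flow A 28/87 = 32.2%, the guest checkout 1/6 = 16.7% → Flow A
Direct: Flow A 4/5 = 80.0%, the guest checkout 33/57 = 57.9% → Flow A
Overall: Flow A 57/132 = 43.2%, the guest checkout 42/79 = 53.2% → the guest checkout
Flow A wins each traffic group but the guest checkout wins overall — the comparison reverses. Flow A's sessions skew toward email, which has a lower base rate.

Yes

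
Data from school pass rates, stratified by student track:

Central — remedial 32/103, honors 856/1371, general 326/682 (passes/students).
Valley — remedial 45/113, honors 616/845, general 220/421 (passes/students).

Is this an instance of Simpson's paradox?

Remedial: Central 32/103 = 31.1%, Valley 45/113 = 39.8% → Valley
Honors: Central 856/1371 = 62.4%, Valley 616/845 = 72.9% → Valley
General: Central 326/682 = 47.8%, Valley 220/421 = 52.3% → Valley
Overall: Central 1214/2156 = 56.3%, Valley 881/1379 = 63.9% → Valley
Valley wins overall and in every student group — no reversal.

No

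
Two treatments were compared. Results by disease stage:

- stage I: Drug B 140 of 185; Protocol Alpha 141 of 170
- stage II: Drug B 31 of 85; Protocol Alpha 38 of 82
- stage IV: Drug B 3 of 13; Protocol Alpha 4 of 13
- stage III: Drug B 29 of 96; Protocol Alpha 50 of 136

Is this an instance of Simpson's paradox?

No

Stage I: Drug B 140/185 = 75.7%, Protocol Alpha 141/170 = 82.9% → Protocol Alpha
Stage II: Drug B 31/85 = 36.5%, Protocol Alpha 38/82 = 46.3% → Protocol Alpha
Stage IV: Drug B 3/13 = 23.1%, Protocol Alpha 4/13 = 30.8% → Protocol Alpha
Stage III: Drug B 29/96 = 30.2%, Protocol Alpha 50/136 = 36.8% → Protocol Alpha
Overall: Drug B 203/379 = 53.6%, Protocol Alpha 233/401 = 58.1% → Protocol Alpha
Protocol Alpha wins overall and in every disease group — no reversal.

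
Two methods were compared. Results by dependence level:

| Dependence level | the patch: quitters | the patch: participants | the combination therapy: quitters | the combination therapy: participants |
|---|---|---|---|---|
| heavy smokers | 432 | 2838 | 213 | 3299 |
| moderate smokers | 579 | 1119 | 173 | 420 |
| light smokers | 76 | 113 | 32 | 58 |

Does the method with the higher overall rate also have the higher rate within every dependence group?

Heavy smokers: the patch 432/2838 = 15.2%, the combination therapy 213/3299 = 6.5% → the patch
Moderate smokers: the patch 579/1119 = 51.7%, the combination therapy 173/420 = 41.2% → the patch
Light smokers: the patch 76/113 = 67.3%, the combination therapy 32/58 = 55.2% → the patch
Overall: the patch 1087/4070 = 26.7%, the combination therapy 418/3777 = 11.1% → the patch
The patch wins overall and in every dependence group — no reversal.

Yes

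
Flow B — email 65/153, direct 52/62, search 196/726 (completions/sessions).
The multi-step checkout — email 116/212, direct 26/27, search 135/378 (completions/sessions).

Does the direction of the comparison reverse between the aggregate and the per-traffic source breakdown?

Email: Flow B 65/153 = 42.5%, the multi-step checkout 116/212 = 54.7% → the multi-step checkout
Direct: Flow B 52/62 = 83.9%, the multi-step checkout 26/27 = 96.3% → the multi-step checkout
Search: Flow B 196/726 = 27.0%, the multi-step checkout 135/378 = 35.7% → the multi-step checkout
Overall: Flow B 313/941 = 33.3%, the multi-step checkout 277/617 = 44.9% → the multi-step checkout
The multi-step checkout wins overall and in every traffic group — no reversal.

No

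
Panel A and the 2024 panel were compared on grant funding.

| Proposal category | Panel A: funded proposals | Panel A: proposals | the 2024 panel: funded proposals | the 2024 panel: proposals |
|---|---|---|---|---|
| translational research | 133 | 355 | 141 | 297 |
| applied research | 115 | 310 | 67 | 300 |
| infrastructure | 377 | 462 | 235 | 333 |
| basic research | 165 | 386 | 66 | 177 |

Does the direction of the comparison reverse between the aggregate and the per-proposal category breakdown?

No

Translational research: Panel A 133/355 = 37.5%, the 2024 panel 141/297 = 47.5% → the 2024 panel
Applied research: Panel A 115/310 = 37.1%, the 2024 panel 67/300 = 22.3% → Panel A
Infrastructure: Panel A 377/462 = 81.6%, the 2024 panel 235/333 = 70.6% → Panel A
Basic research: Panel A 165/386 = 42.7%, the 2024 panel 66/177 = 37.3% → Panel A
Overall: Panel A 790/1513 = 52.2%, the 2024 panel 509/1107 = 46.0% → Panel A
Neither sweeps: Panel A wins 3 of 4 groups, the 2024 panel wins 1. Panel A wins overall but not every group — no Simpson reversal.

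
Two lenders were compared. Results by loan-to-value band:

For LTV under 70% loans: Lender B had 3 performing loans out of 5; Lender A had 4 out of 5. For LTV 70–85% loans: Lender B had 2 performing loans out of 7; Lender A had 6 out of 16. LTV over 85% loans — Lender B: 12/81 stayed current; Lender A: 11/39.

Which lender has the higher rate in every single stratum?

Lender A

LTV under 70%: Lender B 3/5 = 60.0%, Lender A 4/5 = 80.0% → Lender A
LTV 70–85%: Lender B 2/7 = 28.6%, Lender A 6/16 = 37.5% → Lender A
LTV over 85%: Lender B 12/81 = 14.8%, Lender A 11/39 = 28.2% → Lender A
Lender A has the higher rate in all 3 groups.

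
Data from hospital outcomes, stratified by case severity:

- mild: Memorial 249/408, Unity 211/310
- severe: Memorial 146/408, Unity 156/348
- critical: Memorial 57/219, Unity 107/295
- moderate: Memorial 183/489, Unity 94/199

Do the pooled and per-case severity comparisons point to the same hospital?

Mild: Memorial 249/408 = 61.0%, Unity 211/310 = 68.1% → Unity
Severe: Memorial 146/408 = 35.8%, Unity 156/348 = 44.8% → Unity
Critical: Memorial 57/219 = 26.0%, Unity 107/295 = 36.3% → Unity
Moderate: Memorial 183/489 = 37.4%, Unity 94/199 = 47.2% → Unity
Overall: Memorial 635/1524 = 41.7%, Unity 568/1152 = 49.3% → Unity
Unity wins overall and in every case group — no reversal.

Yes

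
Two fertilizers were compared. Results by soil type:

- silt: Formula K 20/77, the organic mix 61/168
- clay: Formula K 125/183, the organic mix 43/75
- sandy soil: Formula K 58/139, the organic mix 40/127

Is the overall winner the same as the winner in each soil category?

No

Silt: Formula K 20/77 = 26.0%, the organic mix 61/168 = 36.3% → the organic mix
Clay: Formula K 125/183 = 68.3%, the organic mix 43/75 = 57.3% → Formula K
Sandy soil: Formula K 58/139 = 41.7%, the organic mix 40/127 = 31.5% → Formula K
Overall: Formula K 203/399 = 50.9%, the organic mix 144/370 = 38.9% → Formula K
Neither sweeps: Formula K wins 2 of 3 groups, the organic mix wins 1. Formula K wins overall but not every group — no Simpson reversal.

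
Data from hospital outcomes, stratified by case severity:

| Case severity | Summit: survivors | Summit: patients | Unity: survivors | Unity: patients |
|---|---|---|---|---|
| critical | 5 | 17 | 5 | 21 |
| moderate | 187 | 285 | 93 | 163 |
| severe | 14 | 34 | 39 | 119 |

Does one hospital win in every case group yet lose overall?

Critical: Summit 5/17 = 29.4%, Unity 5/21 = 23.8% → Summit
Moderate: Summit 187/285 = 65.6%, Unity 93/163 = 57.1% → Summit
Severe: Summit 14/34 = 41.2%, Unity 39/119 = 32.8% → Summit
Overall: Summit 206/336 = 61.3%, Unity 137/303 = 45.2% → Summit
Summit wins overall and in every case group — no reversal.

No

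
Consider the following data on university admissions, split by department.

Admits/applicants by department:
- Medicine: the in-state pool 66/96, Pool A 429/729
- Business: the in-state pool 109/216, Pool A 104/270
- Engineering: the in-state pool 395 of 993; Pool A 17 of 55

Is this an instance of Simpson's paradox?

Yes

Medicine: the in-state pool 66/96 = 68.8%, Pool A 429/729 = 58.8% → the in-state pool
Business: the in-state pool 109/216 = 50.5%, Pool A 104/270 = 38.5% → the in-state pool
Engineering: the in-state pool 395/993 = 39.8%, Pool A 17/55 = 30.9% → the in-state pool
Overall: the in-state pool 570/1305 = 43.7%, Pool A 550/1054 = 52.2% → Pool A
The in-state pool wins each department group but Pool A wins overall — the comparison reverses. The in-state pool's applicants skew toward Engineering, which has a lower base rate.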